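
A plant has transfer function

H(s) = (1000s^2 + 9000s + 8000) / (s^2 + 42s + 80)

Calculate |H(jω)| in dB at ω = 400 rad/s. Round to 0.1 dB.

Substitute s = j400:
Numerator: 1000(j400)^2 + 9000(j400) + 8000 = -159992000 + j3600000
Denominator: (j400)^2 + 42(j400) + 80 = -159920 + j16800
|N| = √(159992000² + 3600000²) ≈ 1.6003e+08, ∠N ≈ 178.71°
|D| = √(159920² + 16800²) ≈ 1.608e+05, ∠D ≈ 174.00°
|H| = 1.6003e+08 / 1.608e+05 ≈ 995.21
Gain = 20 log₁₀(995.21) ≈ 59.96 dB

60.0 dB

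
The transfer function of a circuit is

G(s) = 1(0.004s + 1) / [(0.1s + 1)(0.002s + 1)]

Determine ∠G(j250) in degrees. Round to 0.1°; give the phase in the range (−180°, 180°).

-69.3°

At ω = 250 rad/s:
zero (1 + j250·0.004) = 1 + j1 → |·| ≈ 1.4142, ∠ ≈ 45.00°
pole (1 + j250·0.1) = 1 + j25 → |·| ≈ 25.02, ∠ ≈ 87.71°
pole (1 + j250·0.002) = 1 + j0.5 → |·| ≈ 1.118, ∠ ≈ 26.57°
∠G = (45.00°) − (87.71° + 26.57°) = -69.28°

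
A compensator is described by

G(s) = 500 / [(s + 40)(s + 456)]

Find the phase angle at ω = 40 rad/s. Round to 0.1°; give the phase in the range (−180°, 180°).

-50.0°

At s = jω = j40:
pole (s+40): 40 + j40 → |·| = √(40²+40²) = √3200 ≈ 56.569, ∠ = arctan(40/40) ≈ 45.00°
pole (s+456): 456 + j40 → |·| = √(456²+40²) = √209536 ≈ 457.75, ∠ = arctan(40/456) ≈ 5.01°
∠G = 0.00° − 50.01° = -50.01°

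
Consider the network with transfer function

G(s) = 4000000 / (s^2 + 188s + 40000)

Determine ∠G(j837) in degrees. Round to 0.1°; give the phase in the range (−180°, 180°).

At s = jω = j837:
quadratic: (j837)² + 188·j837 + 40000 = -660569 + j157356 → |·| ≈ 6.7905e+05, ∠ ≈ 166.60°
∠G = 0.00° − 166.60° = -166.60°

-166.6°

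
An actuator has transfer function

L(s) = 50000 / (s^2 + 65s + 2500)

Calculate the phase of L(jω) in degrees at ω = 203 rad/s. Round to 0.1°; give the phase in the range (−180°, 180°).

At s = jω = j203:
quadratic: (j203)² + 65·j203 + 2500 = -38709 + j13195 → |·| ≈ 40896, ∠ ≈ 161.18°
∠L = 0.00° − 161.18° = -161.18°

-161.2°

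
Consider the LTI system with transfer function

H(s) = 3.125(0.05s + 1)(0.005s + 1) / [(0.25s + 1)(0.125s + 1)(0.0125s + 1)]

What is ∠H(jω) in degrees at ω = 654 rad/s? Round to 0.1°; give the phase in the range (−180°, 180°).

At ω = 654 rad/s:
zero (1 + j654·0.05) = 1 + j32.7 → |·| ≈ 32.715, ∠ ≈ 88.25°
zero (1 + j654·0.005) = 1 + j3.27 → |·| ≈ 3.4195, ∠ ≈ 73.00°
pole (1 + j654·0.25) = 1 + j163.5 → |·| ≈ 163.5, ∠ ≈ 89.65°
pole (1 + j654·0.125) = 1 + j81.75 → |·| ≈ 81.756, ∠ ≈ 89.30°
pole (1 + j654·0.0125) = 1 + j8.175 → |·| ≈ 8.2359, ∠ ≈ 83.03°
∠H = (88.25° + 73.00°) − (89.65° + 89.30° + 83.03°) = -100.73°

-100.7°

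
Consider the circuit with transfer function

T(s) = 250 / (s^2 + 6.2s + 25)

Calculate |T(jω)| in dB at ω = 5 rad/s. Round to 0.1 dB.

At s = jω = j5:
quadratic: (j5)² + 6.2·j5 + 25 = 0 + j31 → |·| ≈ 31, ∠ ≈ 90.00°
|T| = 250 / 31 ≈ 8.0645
Gain = 20 log₁₀(8.0645) ≈ 18.13 dB

18.1 dB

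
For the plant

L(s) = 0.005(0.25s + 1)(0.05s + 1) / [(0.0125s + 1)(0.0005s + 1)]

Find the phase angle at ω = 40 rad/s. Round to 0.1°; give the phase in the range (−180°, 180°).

At ω = 40 rad/s:
zero (1 + j40·0.25) = 1 + j10 → |·| ≈ 10.05, ∠ ≈ 84.29°
zero (1 + j40·0.05) = 1 + j2 → |·| ≈ 2.2361, ∠ ≈ 63.43°
pole (1 + j40·0.0125) = 1 + j0.5 → |·| ≈ 1.118, ∠ ≈ 26.57°
pole (1 + j40·0.0005) = 1 + j0.02 → |·| ≈ 1.0002, ∠ ≈ 1.15°
∠L = (84.29° + 63.43°) − (26.57° + 1.15°) = 120.00°

120.0°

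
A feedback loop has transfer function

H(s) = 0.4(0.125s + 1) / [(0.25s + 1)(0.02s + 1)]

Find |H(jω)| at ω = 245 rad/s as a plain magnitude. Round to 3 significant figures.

0.0400

At ω = 245 rad/s:
zero (1 + j245·0.125) = 1 + j30.625 → |·| ≈ 30.641, ∠ ≈ 88.13°
pole (1 + j245·0.25) = 1 + j61.25 → |·| ≈ 61.258, ∠ ≈ 89.06°
pole (1 + j245·0.02) = 1 + j4.9 → |·| ≈ 5.001, ∠ ≈ 78.47°
|H| = 0.4 · 30.641 / (61.258 · 5.001) ≈ 0.040008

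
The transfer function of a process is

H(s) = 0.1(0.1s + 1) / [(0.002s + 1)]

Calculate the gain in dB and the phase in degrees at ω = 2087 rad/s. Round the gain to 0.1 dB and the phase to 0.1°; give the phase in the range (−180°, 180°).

13.7 dB, 13.2°

At ω = 2087 rad/s:
zero (1 + j2087·0.1) = 1 + j208.7 → |·| ≈ 208.7, ∠ ≈ 89.73°
pole (1 + j2087·0.002) = 1 + j4.174 → |·| ≈ 4.2921, ∠ ≈ 76.53°
|H| = 0.1 · 208.7 / (4.2921) ≈ 4.8624
Gain = 20 log₁₀(4.8624) ≈ 13.74 dB
∠H = (89.73°) − (76.53°) = 13.20°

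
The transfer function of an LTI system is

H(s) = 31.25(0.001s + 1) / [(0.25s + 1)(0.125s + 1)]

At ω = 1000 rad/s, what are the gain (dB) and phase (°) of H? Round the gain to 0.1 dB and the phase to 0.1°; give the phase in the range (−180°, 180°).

-57.0 dB, -134.3°

At ω = 1000 rad/s:
zero (1 + j1000·0.001) = 1 + j1 → |·| ≈ 1.4142, ∠ ≈ 45.00°
pole (1 + j1000·0.25) = 1 + j250 → |·| ≈ 250, ∠ ≈ 89.77°
pole (1 + j1000·0.125) = 1 + j125 → |·| ≈ 125, ∠ ≈ 89.54°
|H| = 31.25 · 1.4142 / (250 · 125) ≈ 0.0014142
Gain = 20 log₁₀(0.0014142) ≈ -56.99 dB
∠H = (45.00°) − (89.77° + 89.54°) = -134.31°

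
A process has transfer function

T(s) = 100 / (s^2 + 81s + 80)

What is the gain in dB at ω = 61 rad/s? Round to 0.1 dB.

-35.8 dB

Substitute s = j61:
Numerator: 100 = 100 + j0
Denominator: (j61)^2 + 81(j61) + 80 = -3641 + j4941
|N| = √(100² + 0²) ≈ 100, ∠N ≈ 0.00°
|D| = √(3641² + 4941²) ≈ 6137.6, ∠D ≈ 126.39°
|T| = 100 / 6137.6 ≈ 0.016293
Gain = 20 log₁₀(0.016293) ≈ -35.76 dB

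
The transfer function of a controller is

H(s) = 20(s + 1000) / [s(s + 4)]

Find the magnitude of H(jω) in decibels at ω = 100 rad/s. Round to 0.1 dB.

6.1 dB

At s = jω = j100:
zero (s+1000): 1000 + j100 → |·| = √(1000²+100²) = √1010000 ≈ 1005, ∠ = arctan(100/1000) ≈ 5.71°
pole (s+4): 4 + j100 → |·| = √(4²+100²) = √10016 ≈ 100.08, ∠ = arctan(100/4) ≈ 87.71°
pole at origin: |s| = 100, ∠ = 90.00° (in denominator)
|H| = 20 · 1005 / 10008 ≈ 2.0084
Gain = 20 log₁₀(2.0084) ≈ 6.06 dB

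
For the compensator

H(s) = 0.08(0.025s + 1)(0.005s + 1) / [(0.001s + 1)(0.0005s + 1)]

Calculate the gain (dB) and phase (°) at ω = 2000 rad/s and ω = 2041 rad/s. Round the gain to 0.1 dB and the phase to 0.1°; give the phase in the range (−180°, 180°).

At ω = 2000 rad/s:
zero (1 + j2000·0.025) = 1 + j50 → |·| ≈ 50.01, ∠ ≈ 88.85°
zero (1 + j2000·0.005) = 1 + j10 → |·| ≈ 10.05, ∠ ≈ 84.29°
pole (1 + j2000·0.001) = 1 + j2 → |·| ≈ 2.2361, ∠ ≈ 63.43°
pole (1 + j2000·0.0005) = 1 + j1 → |·| ≈ 1.4142, ∠ ≈ 45.00°
|H| = 0.08 · 50.01 · 10.05 / (2.2361 · 1.4142) ≈ 12.715
Gain = 20 log₁₀(12.715) ≈ 22.09 dB
∠H = (88.85° + 84.29°) − (63.43° + 45.00°) = 64.71°

At ω = 2041 rad/s:
zero (1 + j2041·0.025) = 1 + j51.025 → |·| ≈ 51.035, ∠ ≈ 88.88°
zero (1 + j2041·0.005) = 1 + j10.205 → |·| ≈ 10.254, ∠ ≈ 84.40°
pole (1 + j2041·0.001) = 1 + j2.041 → |·| ≈ 2.2728, ∠ ≈ 63.90°
pole (1 + j2041·0.0005) = 1 + j1.0205 → |·| ≈ 1.4288, ∠ ≈ 45.58°
|H| = 0.08 · 51.035 · 10.254 / (2.2728 · 1.4288) ≈ 12.892
Gain = 20 log₁₀(12.892) ≈ 22.21 dB
∠H = (88.88° + 84.40°) − (63.90° + 45.58°) = 63.80°

ω = 2000: 22.1 dB, 64.7°; ω = 2041: 22.2 dB, 63.8°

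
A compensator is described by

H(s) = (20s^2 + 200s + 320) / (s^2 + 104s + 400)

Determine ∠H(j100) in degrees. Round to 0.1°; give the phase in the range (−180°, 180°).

Substitute s = j100:
Numerator: 20(j100)^2 + 200(j100) + 320 = -199680 + j20000
Denominator: (j100)^2 + 104(j100) + 400 = -9600 + j10400
|N| = √(199680² + 20000²) ≈ 2.0068e+05, ∠N ≈ 174.28°
|D| = √(9600² + 10400²) ≈ 14153, ∠D ≈ 132.71°
∠H = 174.28° − 132.71° = 41.57°

41.6°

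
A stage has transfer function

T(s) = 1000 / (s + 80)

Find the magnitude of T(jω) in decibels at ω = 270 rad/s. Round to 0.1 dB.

11.0 dB

Substitute s = j270:
Numerator: 1000 = 1000 + j0
Denominator: (j270) + 80 = 80 + j270
|N| = √(1000² + 0²) ≈ 1000, ∠N ≈ 0.00°
|D| = √(80² + 270²) ≈ 281.6, ∠D ≈ 73.50°
|T| = 1000 / 281.6 ≈ 3.5511
Gain = 20 log₁₀(3.5511) ≈ 11.01 dB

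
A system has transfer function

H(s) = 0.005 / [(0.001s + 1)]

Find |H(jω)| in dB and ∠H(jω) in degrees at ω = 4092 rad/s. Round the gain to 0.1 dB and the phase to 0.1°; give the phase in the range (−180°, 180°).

At ω = 4092 rad/s:
pole (1 + j4092·0.001) = 1 + j4.092 → |·| ≈ 4.2124, ∠ ≈ 76.27°
|H| = 0.005 · 1 / (4.2124) ≈ 0.001187
Gain = 20 log₁₀(0.001187) ≈ -58.51 dB
∠H = (0°) − (76.27°) = -76.27°

-58.5 dB, -76.3°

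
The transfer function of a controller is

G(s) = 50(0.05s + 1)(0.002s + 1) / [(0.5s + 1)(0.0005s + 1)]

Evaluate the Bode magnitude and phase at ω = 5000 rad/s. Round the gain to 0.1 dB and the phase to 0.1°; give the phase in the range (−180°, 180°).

At ω = 5000 rad/s:
zero (1 + j5000·0.05) = 1 + j250 → |·| ≈ 250, ∠ ≈ 89.77°
zero (1 + j5000·0.002) = 1 + j10 → |·| ≈ 10.05, ∠ ≈ 84.29°
pole (1 + j5000·0.5) = 1 + j2500 → |·| ≈ 2500, ∠ ≈ 89.98°
pole (1 + j5000·0.0005) = 1 + j2.5 → |·| ≈ 2.6926, ∠ ≈ 68.20°
|G| = 50 · 250 · 10.05 / (2500 · 2.6926) ≈ 18.662
Gain = 20 log₁₀(18.662) ≈ 25.42 dB
∠G = (89.77° + 84.29°) − (89.98° + 68.20°) = 15.88°

25.4 dB, 15.9°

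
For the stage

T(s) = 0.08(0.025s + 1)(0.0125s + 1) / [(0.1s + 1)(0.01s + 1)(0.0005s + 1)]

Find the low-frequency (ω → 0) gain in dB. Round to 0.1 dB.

-21.9 dB

T(0) = 0.08 · 1 / 1 = 0.08
20 log₁₀(0.08) ≈ -21.94 dB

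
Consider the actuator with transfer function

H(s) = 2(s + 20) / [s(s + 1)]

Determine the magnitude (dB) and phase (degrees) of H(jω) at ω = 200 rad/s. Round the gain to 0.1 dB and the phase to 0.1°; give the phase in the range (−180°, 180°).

At s = jω = j200:
zero (s+20): 20 + j200 → |·| = √(20²+200²) = √40400 ≈ 201, ∠ = arctan(200/20) ≈ 84.29°
pole (s+1): 1 + j200 → |·| = √(1²+200²) = √40001 ≈ 200, ∠ = arctan(200/1) ≈ 89.71°
pole at origin: |s| = 200, ∠ = 90.00° (in denominator)
|H| = 2 · 201 / 40000 ≈ 0.01005
Gain = 20 log₁₀(0.01005) ≈ -39.96 dB
∠H = 84.29° − 179.71° = -95.42°

-40.0 dB, -95.4°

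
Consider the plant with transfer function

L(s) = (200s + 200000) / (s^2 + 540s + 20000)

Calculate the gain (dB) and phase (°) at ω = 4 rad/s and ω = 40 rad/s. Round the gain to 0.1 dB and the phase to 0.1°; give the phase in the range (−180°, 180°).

ω = 4: 20.0 dB, -5.9°; ω = 40: 17.0 dB, -47.3°

Substitute s = j4:
Numerator: 200(j4) + 200000 = 200000 + j800
Denominator: (j4)^2 + 540(j4) + 20000 = 19984 + j2160
|N| = √(200000² + 800²) ≈ 2e+05, ∠N ≈ 0.23°
|D| = √(19984² + 2160²) ≈ 20100, ∠D ≈ 6.17°
|L| = 2e+05 / 20100 ≈ 9.9502
Gain = 20 log₁₀(9.9502) ≈ 19.96 dB
∠L = 0.23° − 6.17° = -5.94°

Substitute s = j40:
Numerator: 200(j40) + 200000 = 200000 + j8000
Denominator: (j40)^2 + 540(j40) + 20000 = 18400 + j21600
|N| = √(200000² + 8000²) ≈ 2.0016e+05, ∠N ≈ 2.29°
|D| = √(18400² + 21600²) ≈ 28375, ∠D ≈ 49.57°
|L| = 2.0016e+05 / 28375 ≈ 7.0541
Gain = 20 log₁₀(7.0541) ≈ 16.97 dB
∠L = 2.29° − 49.57° = -47.28°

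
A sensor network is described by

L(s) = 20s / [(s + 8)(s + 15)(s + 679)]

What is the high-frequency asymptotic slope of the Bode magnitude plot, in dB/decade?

Each pole contributes −20 dB/decade at high frequency; each zero contributes +20 dB/decade.
Net: 1 zero(s) − 3 pole(s) → -40 dB/decade.

-40 dB/decade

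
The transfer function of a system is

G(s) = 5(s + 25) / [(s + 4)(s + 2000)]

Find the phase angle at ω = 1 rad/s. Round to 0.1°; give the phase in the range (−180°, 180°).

-11.8°

At s = jω = j1:
zero (s+25): 25 + j1 → |·| = √(25²+1²) = √626 ≈ 25.02, ∠ = arctan(1/25) ≈ 2.29°
pole (s+4): 4 + j1 → |·| = √(4²+1²) = √17 ≈ 4.1231, ∠ = arctan(1/4) ≈ 14.04°
pole (s+2000): 2000 + j1 → |·| = √(2000²+1²) = √4000001 ≈ 2000, ∠ = arctan(1/2000) ≈ 0.03°
∠G = 2.29° − 14.07° = -11.78°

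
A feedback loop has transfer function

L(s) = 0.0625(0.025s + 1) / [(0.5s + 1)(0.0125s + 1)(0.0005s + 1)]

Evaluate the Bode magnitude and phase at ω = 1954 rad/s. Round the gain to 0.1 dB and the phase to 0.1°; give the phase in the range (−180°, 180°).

At ω = 1954 rad/s:
zero (1 + j1954·0.025) = 1 + j48.85 → |·| ≈ 48.86, ∠ ≈ 88.83°
pole (1 + j1954·0.5) = 1 + j977 → |·| ≈ 977, ∠ ≈ 89.94°
pole (1 + j1954·0.0125) = 1 + j24.425 → |·| ≈ 24.445, ∠ ≈ 87.66°
pole (1 + j1954·0.0005) = 1 + j0.977 → |·| ≈ 1.398, ∠ ≈ 44.33°
|L| = 0.0625 · 48.86 / (977 · 24.445 · 1.398) ≈ 9.1462e-05
Gain = 20 log₁₀(9.1462e-05) ≈ -80.78 dB
∠L = (88.83°) − (89.94° + 87.66° + 44.33°) = -133.10°

-80.8 dB, -133.1°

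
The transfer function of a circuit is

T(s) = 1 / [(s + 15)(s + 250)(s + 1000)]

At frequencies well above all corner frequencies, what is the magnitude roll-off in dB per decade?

-60 dB/decade

Each pole contributes −20 dB/decade at high frequency; each zero contributes +20 dB/decade.
Net: 0 zero(s) − 3 pole(s) → -60 dB/decade.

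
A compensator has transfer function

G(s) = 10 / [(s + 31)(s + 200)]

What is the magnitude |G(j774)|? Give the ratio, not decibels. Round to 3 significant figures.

1.61e-05

At s = jω = j774:
pole (s+31): 31 + j774 → |·| = √(31²+774²) = √600037 ≈ 774.62, ∠ = arctan(774/31) ≈ 87.71°
pole (s+200): 200 + j774 → |·| = √(200²+774²) = √639076 ≈ 799.42, ∠ = arctan(774/200) ≈ 75.51°
|G| = 10 / 6.1925e+05 ≈ 1.6149e-05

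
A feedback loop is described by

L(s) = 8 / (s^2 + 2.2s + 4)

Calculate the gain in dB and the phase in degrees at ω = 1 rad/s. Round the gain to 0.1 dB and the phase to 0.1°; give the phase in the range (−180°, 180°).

6.7 dB, -36.3°

At s = jω = j1:
quadratic: (j1)² + 2.2·j1 + 4 = 3 + j2.2 → |·| ≈ 3.7202, ∠ ≈ 36.25°
|L| = 8 / 3.7202 ≈ 2.1504
Gain = 20 log₁₀(2.1504) ≈ 6.65 dB
∠L = 0.00° − 36.25° = -36.25°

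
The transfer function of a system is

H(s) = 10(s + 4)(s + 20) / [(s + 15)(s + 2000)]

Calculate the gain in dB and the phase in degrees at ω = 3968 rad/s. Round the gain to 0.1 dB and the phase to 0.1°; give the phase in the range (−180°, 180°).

19.0 dB, 26.6°

At s = jω = j3968:
zero (s+4): 4 + j3968 → |·| = √(4²+3968²) = √15745040 ≈ 3968, ∠ = arctan(3968/4) ≈ 89.94°
zero (s+20): 20 + j3968 → |·| = √(20²+3968²) = √15745424 ≈ 3968.1, ∠ = arctan(3968/20) ≈ 89.71°
pole (s+15): 15 + j3968 → |·| = √(15²+3968²) = √15745249 ≈ 3968, ∠ = arctan(3968/15) ≈ 89.78°
pole (s+2000): 2000 + j3968 → |·| = √(2000²+3968²) = √19745024 ≈ 4443.5, ∠ = arctan(3968/2000) ≈ 63.25°
|H| = 10 · 1.5745e+07 / 1.7632e+07 ≈ 8.9298
Gain = 20 log₁₀(8.9298) ≈ 19.02 dB
∠H = 179.65° − 153.03° = 26.62°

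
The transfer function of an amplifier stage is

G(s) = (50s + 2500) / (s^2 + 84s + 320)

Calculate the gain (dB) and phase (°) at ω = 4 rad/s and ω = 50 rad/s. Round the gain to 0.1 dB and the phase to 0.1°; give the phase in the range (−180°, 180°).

ω = 4: 14.9 dB, -43.3°; ω = 50: -2.5 dB, -72.4°

Substitute s = j4:
Numerator: 50(j4) + 2500 = 2500 + j200
Denominator: (j4)^2 + 84(j4) + 320 = 304 + j336
|N| = √(2500² + 200²) ≈ 2508, ∠N ≈ 4.57°
|D| = √(304² + 336²) ≈ 453.11, ∠D ≈ 47.86°
|G| = 2508 / 453.11 ≈ 5.5351
Gain = 20 log₁₀(5.5351) ≈ 14.86 dB
∠G = 4.57° − 47.86° = -43.29°

Substitute s = j50:
Numerator: 50(j50) + 2500 = 2500 + j2500
Denominator: (j50)^2 + 84(j50) + 320 = -2180 + j4200
|N| = √(2500² + 2500²) ≈ 3535.5, ∠N ≈ 45.00°
|D| = √(2180² + 4200²) ≈ 4732.1, ∠D ≈ 117.43°
|G| = 3535.5 / 4732.1 ≈ 0.74713
Gain = 20 log₁₀(0.74713) ≈ -2.53 dB
∠G = 45.00° − 117.43° = -72.43°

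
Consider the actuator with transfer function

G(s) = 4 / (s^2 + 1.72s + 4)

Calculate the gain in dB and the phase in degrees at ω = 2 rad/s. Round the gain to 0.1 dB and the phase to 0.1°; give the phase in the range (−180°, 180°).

1.3 dB, -90.0°

At s = jω = j2:
quadratic: (j2)² + 1.72·j2 + 4 = 0 + j3.44 → |·| ≈ 3.44, ∠ ≈ 90.00°
|G| = 4 / 3.44 ≈ 1.1628
Gain = 20 log₁₀(1.1628) ≈ 1.31 dB
∠G = 0.00° − 90.00° = -90.00°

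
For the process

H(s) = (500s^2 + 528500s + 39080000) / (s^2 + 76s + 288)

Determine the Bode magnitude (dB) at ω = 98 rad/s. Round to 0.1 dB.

Substitute s = j98:
Numerator: 500(j98)^2 + 528500(j98) + 39080000 = 34278000 + j51793000
Denominator: (j98)^2 + 76(j98) + 288 = -9316 + j7448
|N| = √(34278000² + 51793000²) ≈ 6.2109e+07, ∠N ≈ 56.50°
|D| = √(9316² + 7448²) ≈ 11927, ∠D ≈ 141.36°
|H| = 6.2109e+07 / 11927 ≈ 5207.4
Gain = 20 log₁₀(5207.4) ≈ 74.33 dB

74.3 dB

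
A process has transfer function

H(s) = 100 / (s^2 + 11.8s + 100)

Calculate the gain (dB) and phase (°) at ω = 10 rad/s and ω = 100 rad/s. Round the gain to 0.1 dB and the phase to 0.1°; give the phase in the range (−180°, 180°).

ω = 10: -1.4 dB, -90.0°; ω = 100: -40.0 dB, -173.2°

At s = jω = j10:
quadratic: (j10)² + 11.8·j10 + 100 = 0 + j118 → |·| ≈ 118, ∠ ≈ 90.00°
|H| = 100 / 118 ≈ 0.84746
Gain = 20 log₁₀(0.84746) ≈ -1.44 dB
∠H = 0.00° − 90.00° = -90.00°

At s = jω = j100:
quadratic: (j100)² + 11.8·j100 + 100 = -9900 + j1180 → |·| ≈ 9970.1, ∠ ≈ 173.20°
|H| = 100 / 9970.1 ≈ 0.01003
Gain = 20 log₁₀(0.01003) ≈ -39.97 dB
∠H = 0.00° − 173.20° = -173.20°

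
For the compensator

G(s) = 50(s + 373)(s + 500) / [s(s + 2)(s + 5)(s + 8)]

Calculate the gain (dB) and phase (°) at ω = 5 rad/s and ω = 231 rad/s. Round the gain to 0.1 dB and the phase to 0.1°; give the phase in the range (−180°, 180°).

At s = jω = j5:
zero (s+373): 373 + j5 → |·| = √(373²+5²) = √139154 ≈ 373.03, ∠ = arctan(5/373) ≈ 0.77°
zero (s+500): 500 + j5 → |·| = √(500²+5²) = √250025 ≈ 500.02, ∠ = arctan(5/500) ≈ 0.57°
pole (s+2): 2 + j5 → |·| = √(2²+5²) = √29 ≈ 5.3852, ∠ = arctan(5/2) ≈ 68.20°
pole (s+5): 5 + j5 → |·| = √(5²+5²) = √50 ≈ 7.0711, ∠ = arctan(5/5) ≈ 45.00°
pole (s+8): 8 + j5 → |·| = √(8²+5²) = √89 ≈ 9.434, ∠ = arctan(5/8) ≈ 32.01°
pole at origin: |s| = 5, ∠ = 90.00° (in denominator)
|G| = 50 · 1.8652e+05 / 1796.2 ≈ 5192.1
Gain = 20 log₁₀(5192.1) ≈ 74.31 dB
∠G = 1.34° − 235.21° = -233.87° ≡ 126.13° (principal value)

At s = jω = j231:
zero (s+373): 373 + j231 → |·| = √(373²+231²) = √192490 ≈ 438.74, ∠ = arctan(231/373) ≈ 31.77°
zero (s+500): 500 + j231 → |·| = √(500²+231²) = √303361 ≈ 550.78, ∠ = arctan(231/500) ≈ 24.80°
pole (s+2): 2 + j231 → |·| = √(2²+231²) = √53365 ≈ 231.01, ∠ = arctan(231/2) ≈ 89.50°
pole (s+5): 5 + j231 → |·| = √(5²+231²) = √53386 ≈ 231.05, ∠ = arctan(231/5) ≈ 88.76°
pole (s+8): 8 + j231 → |·| = √(8²+231²) = √53425 ≈ 231.14, ∠ = arctan(231/8) ≈ 88.02°
pole at origin: |s| = 231, ∠ = 90.00° (in denominator)
|G| = 50 · 2.4165e+05 / 2.8499e+09 ≈ 0.0042396
Gain = 20 log₁₀(0.0042396) ≈ -47.45 dB
∠G = 56.57° − 356.28° = -299.71° ≡ 60.29° (principal value)

ω = 5: 74.3 dB, 126.1°; ω = 231: -47.5 dB, 60.3°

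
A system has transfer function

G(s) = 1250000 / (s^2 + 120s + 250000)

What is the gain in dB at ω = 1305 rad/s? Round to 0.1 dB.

-1.4 dB

At s = jω = j1305:
quadratic: (j1305)² + 120·j1305 + 250000 = -1453025 + j156600 → |·| ≈ 1.4614e+06, ∠ ≈ 173.85°
|G| = 1250000 / 1.4614e+06 ≈ 0.85534
Gain = 20 log₁₀(0.85534) ≈ -1.36 dB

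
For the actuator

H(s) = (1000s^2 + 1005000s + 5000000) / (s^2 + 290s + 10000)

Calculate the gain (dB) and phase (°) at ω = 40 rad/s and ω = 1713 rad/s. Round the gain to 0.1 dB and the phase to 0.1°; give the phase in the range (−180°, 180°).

Substitute s = j40:
Numerator: 1000(j40)^2 + 1005000(j40) + 5000000 = 3400000 + j40200000
Denominator: (j40)^2 + 290(j40) + 10000 = 8400 + j11600
|N| = √(3400000² + 40200000²) ≈ 4.0344e+07, ∠N ≈ 85.17°
|D| = √(8400² + 11600²) ≈ 14322, ∠D ≈ 54.09°
|H| = 4.0344e+07 / 14322 ≈ 2816.9
Gain = 20 log₁₀(2816.9) ≈ 69.00 dB
∠H = 85.17° − 54.09° = 31.08°

Substitute s = j1713:
Numerator: 1000(j1713)^2 + 1005000(j1713) + 5000000 = -2929369000 + j1721565000
Denominator: (j1713)^2 + 290(j1713) + 10000 = -2924369 + j496770
|N| = √(2929369000² + 1721565000²) ≈ 3.3978e+09, ∠N ≈ 149.56°
|D| = √(2924369² + 496770²) ≈ 2.9663e+06, ∠D ≈ 170.36°
|H| = 3.3978e+09 / 2.9663e+06 ≈ 1145.5
Gain = 20 log₁₀(1145.5) ≈ 61.18 dB
∠H = 149.56° − 170.36° = -20.80°

ω = 40: 69.0 dB, 31.1°; ω = 1713: 61.2 dB, -20.8°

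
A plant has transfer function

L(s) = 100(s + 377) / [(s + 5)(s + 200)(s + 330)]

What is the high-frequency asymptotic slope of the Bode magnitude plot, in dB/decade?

-40 dB/decade

Each pole contributes −20 dB/decade at high frequency; each zero contributes +20 dB/decade.
Net: 1 zero(s) − 3 pole(s) → -40 dB/decade.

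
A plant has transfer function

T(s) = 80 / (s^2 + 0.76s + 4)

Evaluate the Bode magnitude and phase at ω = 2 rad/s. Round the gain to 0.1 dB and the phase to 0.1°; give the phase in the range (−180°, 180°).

At s = jω = j2:
quadratic: (j2)² + 0.76·j2 + 4 = 0 + j1.52 → |·| ≈ 1.52, ∠ ≈ 90.00°
|T| = 80 / 1.52 ≈ 52.632
Gain = 20 log₁₀(52.632) ≈ 34.42 dB
∠T = 0.00° − 90.00° = -90.00°

34.4 dB, -90.0°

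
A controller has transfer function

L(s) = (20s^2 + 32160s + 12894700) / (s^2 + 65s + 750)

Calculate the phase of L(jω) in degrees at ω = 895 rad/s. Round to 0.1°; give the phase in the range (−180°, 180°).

-79.6°

Substitute s = j895:
Numerator: 20(j895)^2 + 32160(j895) + 12894700 = -3125800 + j28783200
Denominator: (j895)^2 + 65(j895) + 750 = -800275 + j58175
|N| = √(3125800² + 28783200²) ≈ 2.8952e+07, ∠N ≈ 96.20°
|D| = √(800275² + 58175²) ≈ 8.0239e+05, ∠D ≈ 175.84°
∠L = 96.20° − 175.84° = -79.64°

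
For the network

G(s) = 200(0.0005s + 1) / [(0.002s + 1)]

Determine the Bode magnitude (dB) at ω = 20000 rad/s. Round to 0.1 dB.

At ω = 20000 rad/s:
zero (1 + j20000·0.0005) = 1 + j10 → |·| ≈ 10.05, ∠ ≈ 84.29°
pole (1 + j20000·0.002) = 1 + j40 → |·| ≈ 40.012, ∠ ≈ 88.57°
|G| = 200 · 10.05 / (40.012) ≈ 50.235
Gain = 20 log₁₀(50.235) ≈ 34.02 dB

34.0 dB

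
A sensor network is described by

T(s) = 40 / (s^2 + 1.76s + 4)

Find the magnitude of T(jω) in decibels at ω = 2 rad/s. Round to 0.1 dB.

At s = jω = j2:
quadratic: (j2)² + 1.76·j2 + 4 = 0 + j3.52 → |·| ≈ 3.52, ∠ ≈ 90.00°
|T| = 40 / 3.52 ≈ 11.364
Gain = 20 log₁₀(11.364) ≈ 21.11 dB

21.1 dB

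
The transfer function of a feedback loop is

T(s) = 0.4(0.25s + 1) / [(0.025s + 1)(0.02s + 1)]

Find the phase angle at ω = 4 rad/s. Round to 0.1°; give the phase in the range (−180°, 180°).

34.7°

At ω = 4 rad/s:
zero (1 + j4·0.25) = 1 + j1 → |·| ≈ 1.4142, ∠ ≈ 45.00°
pole (1 + j4·0.025) = 1 + j0.1 → |·| ≈ 1.005, ∠ ≈ 5.71°
pole (1 + j4·0.02) = 1 + j0.08 → |·| ≈ 1.0032, ∠ ≈ 4.57°
∠T = (45.00°) − (5.71° + 4.57°) = 34.72°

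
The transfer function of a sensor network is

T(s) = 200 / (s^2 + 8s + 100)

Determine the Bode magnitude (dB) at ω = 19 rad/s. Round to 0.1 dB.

At s = jω = j19:
quadratic: (j19)² + 8·j19 + 100 = -261 + j152 → |·| ≈ 302.03, ∠ ≈ 149.78°
|T| = 200 / 302.03 ≈ 0.66219
Gain = 20 log₁₀(0.66219) ≈ -3.58 dB

-3.6 dB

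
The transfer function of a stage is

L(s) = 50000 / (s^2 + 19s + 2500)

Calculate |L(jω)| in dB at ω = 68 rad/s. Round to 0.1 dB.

At s = jω = j68:
quadratic: (j68)² + 19·j68 + 2500 = -2124 + j1292 → |·| ≈ 2486.1, ∠ ≈ 148.69°
|L| = 50000 / 2486.1 ≈ 20.112
Gain = 20 log₁₀(20.112) ≈ 26.07 dB

26.1 dB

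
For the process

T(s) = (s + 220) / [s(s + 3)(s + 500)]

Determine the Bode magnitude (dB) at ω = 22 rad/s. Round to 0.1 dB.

At s = jω = j22:
zero (s+220): 220 + j22 → |·| = √(220²+22²) = √48884 ≈ 221.1, ∠ = arctan(22/220) ≈ 5.71°
pole (s+3): 3 + j22 → |·| = √(3²+22²) = √493 ≈ 22.204, ∠ = arctan(22/3) ≈ 82.23°
pole (s+500): 500 + j22 → |·| = √(500²+22²) = √250484 ≈ 500.48, ∠ = arctan(22/500) ≈ 2.52°
pole at origin: |s| = 22, ∠ = 90.00° (in denominator)
|T| = 1 · 221.1 / 2.4448e+05 ≈ 0.00090437
Gain = 20 log₁₀(0.00090437) ≈ -60.87 dB

-60.9 dB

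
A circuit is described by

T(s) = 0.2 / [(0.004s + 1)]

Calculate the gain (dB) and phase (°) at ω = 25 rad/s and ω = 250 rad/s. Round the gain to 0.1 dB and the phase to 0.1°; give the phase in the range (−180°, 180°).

ω = 25: -14.0 dB, -5.7°; ω = 250: -17.0 dB, -45.0°

At ω = 25 rad/s:
pole (1 + j25·0.004) = 1 + j0.1 → |·| ≈ 1.005, ∠ ≈ 5.71°
|T| = 0.2 · 1 / (1.005) ≈ 0.199
Gain = 20 log₁₀(0.199) ≈ -14.02 dB
∠T = (0°) − (5.71°) = -5.71°

At ω = 250 rad/s:
pole (1 + j250·0.004) = 1 + j1 → |·| ≈ 1.4142, ∠ ≈ 45.00°
|T| = 0.2 · 1 / (1.4142) ≈ 0.14142
Gain = 20 log₁₀(0.14142) ≈ -16.99 dB
∠T = (0°) − (45.00°) = -45.00°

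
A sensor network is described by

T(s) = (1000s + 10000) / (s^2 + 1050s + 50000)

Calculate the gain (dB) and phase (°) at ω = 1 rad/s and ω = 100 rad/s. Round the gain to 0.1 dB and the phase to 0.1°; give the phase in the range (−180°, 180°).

ω = 1: -13.9 dB, 4.5°; ω = 100: -1.0 dB, 15.1°

Substitute s = j1:
Numerator: 1000(j1) + 10000 = 10000 + j1000
Denominator: (j1)^2 + 1050(j1) + 50000 = 49999 + j1050
|N| = √(10000² + 1000²) ≈ 10050, ∠N ≈ 5.71°
|D| = √(49999² + 1050²) ≈ 50010, ∠D ≈ 1.20°
|T| = 10050 / 50010 ≈ 0.20096
Gain = 20 log₁₀(0.20096) ≈ -13.94 dB
∠T = 5.71° − 1.20° = 4.51°

Substitute s = j100:
Numerator: 1000(j100) + 10000 = 10000 + j100000
Denominator: (j100)^2 + 1050(j100) + 50000 = 40000 + j105000
|N| = √(10000² + 100000²) ≈ 1.005e+05, ∠N ≈ 84.29°
|D| = √(40000² + 105000²) ≈ 1.1236e+05, ∠D ≈ 69.15°
|T| = 1.005e+05 / 1.1236e+05 ≈ 0.89445
Gain = 20 log₁₀(0.89445) ≈ -0.97 dB
∠T = 84.29° − 69.15° = 15.14°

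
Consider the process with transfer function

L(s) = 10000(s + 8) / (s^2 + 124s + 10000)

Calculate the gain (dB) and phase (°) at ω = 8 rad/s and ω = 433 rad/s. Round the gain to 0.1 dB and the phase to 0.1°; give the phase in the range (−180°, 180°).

At s = jω = j8:
zero (s+8): 8 + j8 → |·| = √(8²+8²) = √128 ≈ 11.314, ∠ = arctan(8/8) ≈ 45.00°
quadratic: (j8)² + 124·j8 + 10000 = 9936 + j992 → |·| ≈ 9985.4, ∠ ≈ 5.70°
|L| = 10000 · 11.314 / 9985.4 ≈ 11.331
Gain = 20 log₁₀(11.331) ≈ 21.09 dB
∠L = 45.00° − 5.70° = 39.30°

At s = jω = j433:
zero (s+8): 8 + j433 → |·| = √(8²+433²) = √187553 ≈ 433.07, ∠ = arctan(433/8) ≈ 88.94°
quadratic: (j433)² + 124·j433 + 10000 = -177489 + j53692 → |·| ≈ 1.8543e+05, ∠ ≈ 163.17°
|L| = 10000 · 433.07 / 1.8543e+05 ≈ 23.355
Gain = 20 log₁₀(23.355) ≈ 27.37 dB
∠L = 88.94° − 163.17° = -74.23°

ω = 8: 21.1 dB, 39.3°; ω = 433: 27.4 dB, -74.2°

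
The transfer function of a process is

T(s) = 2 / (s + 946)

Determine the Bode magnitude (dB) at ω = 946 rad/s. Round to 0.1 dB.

At s = jω = j946:
pole (s+946): 946 + j946 → |·| = √(946²+946²) = √1789832 ≈ 1337.8, ∠ = arctan(946/946) ≈ 45.00°
|T| = 2 / 1337.8 ≈ 0.001495
Gain = 20 log₁₀(0.001495) ≈ -56.51 dB

-56.5 dB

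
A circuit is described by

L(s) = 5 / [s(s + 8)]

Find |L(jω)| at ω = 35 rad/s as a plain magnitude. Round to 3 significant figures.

0.00398

At s = jω = j35:
pole (s+8): 8 + j35 → |·| = √(8²+35²) = √1289 ≈ 35.903, ∠ = arctan(35/8) ≈ 77.12°
pole at origin: |s| = 35, ∠ = 90.00° (in denominator)
|L| = 5 / 1256.6 ≈ 0.003979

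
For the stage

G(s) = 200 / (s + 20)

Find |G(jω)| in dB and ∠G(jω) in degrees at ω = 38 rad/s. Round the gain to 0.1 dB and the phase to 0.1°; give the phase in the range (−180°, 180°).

At s = jω = j38:
pole (s+20): 20 + j38 → |·| = √(20²+38²) = √1844 ≈ 42.942, ∠ = arctan(38/20) ≈ 62.24°
|G| = 200 / 42.942 ≈ 4.6574
Gain = 20 log₁₀(4.6574) ≈ 13.36 dB
∠G = 0.00° − 62.24° = -62.24°

13.4 dB, -62.2°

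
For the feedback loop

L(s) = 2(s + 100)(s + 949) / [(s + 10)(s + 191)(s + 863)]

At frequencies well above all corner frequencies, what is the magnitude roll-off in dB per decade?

Each pole contributes −20 dB/decade at high frequency; each zero contributes +20 dB/decade.
Net: 2 zero(s) − 3 pole(s) → -20 dB/decade.

-20 dB/decade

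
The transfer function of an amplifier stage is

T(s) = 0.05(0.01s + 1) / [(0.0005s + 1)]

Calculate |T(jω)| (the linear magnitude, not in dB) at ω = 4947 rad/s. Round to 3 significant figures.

0.927

At ω = 4947 rad/s:
zero (1 + j4947·0.01) = 1 + j49.47 → |·| ≈ 49.48, ∠ ≈ 88.84°
pole (1 + j4947·0.0005) = 1 + j2.4735 → |·| ≈ 2.668, ∠ ≈ 67.99°
|T| = 0.05 · 49.48 / (2.668) ≈ 0.92729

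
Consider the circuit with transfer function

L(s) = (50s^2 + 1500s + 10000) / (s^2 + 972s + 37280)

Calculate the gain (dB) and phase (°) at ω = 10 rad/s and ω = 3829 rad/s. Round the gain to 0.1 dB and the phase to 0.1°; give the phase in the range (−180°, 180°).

Substitute s = j10:
Numerator: 50(j10)^2 + 1500(j10) + 10000 = 5000 + j15000
Denominator: (j10)^2 + 972(j10) + 37280 = 37180 + j9720
|N| = √(5000² + 15000²) ≈ 15811, ∠N ≈ 71.57°
|D| = √(37180² + 9720²) ≈ 38430, ∠D ≈ 14.65°
|L| = 15811 / 38430 ≈ 0.41142
Gain = 20 log₁₀(0.41142) ≈ -7.71 dB
∠L = 71.57° − 14.65° = 56.92°

Substitute s = j3829:
Numerator: 50(j3829)^2 + 1500(j3829) + 10000 = -733052050 + j5743500
Denominator: (j3829)^2 + 972(j3829) + 37280 = -14623961 + j3721788
|N| = √(733052050² + 5743500²) ≈ 7.3307e+08, ∠N ≈ 179.55°
|D| = √(14623961² + 3721788²) ≈ 1.509e+07, ∠D ≈ 165.72°
|L| = 7.3307e+08 / 1.509e+07 ≈ 48.58
Gain = 20 log₁₀(48.58) ≈ 33.73 dB
∠L = 179.55° − 165.72° = 13.83°

ω = 10: -7.7 dB, 56.9°; ω = 3829: 33.7 dB, 13.8°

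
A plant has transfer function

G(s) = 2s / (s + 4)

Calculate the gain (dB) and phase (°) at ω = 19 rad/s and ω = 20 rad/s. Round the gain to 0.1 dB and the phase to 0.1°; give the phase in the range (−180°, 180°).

ω = 19: 5.8 dB, 11.9°; ω = 20: 5.9 dB, 11.3°

At s = jω = j19:
zero at origin: s = j19 → |·| = 19, ∠ = 90.00°
pole (s+4): 4 + j19 → |·| = √(4²+19²) = √377 ≈ 19.416, ∠ = arctan(19/4) ≈ 78.11°
|G| = 2 · 19 / 19.416 ≈ 1.9571
Gain = 20 log₁₀(1.9571) ≈ 5.83 dB
∠G = 90.00° − 78.11° = 11.89°

At s = jω = j20:
zero at origin: s = j20 → |·| = 20, ∠ = 90.00°
pole (s+4): 4 + j20 → |·| = √(4²+20²) = √416 ≈ 20.396, ∠ = arctan(20/4) ≈ 78.69°
|G| = 2 · 20 / 20.396 ≈ 1.9612
Gain = 20 log₁₀(1.9612) ≈ 5.85 dB
∠G = 90.00° − 78.69° = 11.31°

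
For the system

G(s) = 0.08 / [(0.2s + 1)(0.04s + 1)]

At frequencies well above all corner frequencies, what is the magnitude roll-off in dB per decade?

-40 dB/decade

Each pole contributes −20 dB/decade at high frequency; each zero contributes +20 dB/decade.
Net: 0 zero(s) − 2 pole(s) → -40 dB/decade.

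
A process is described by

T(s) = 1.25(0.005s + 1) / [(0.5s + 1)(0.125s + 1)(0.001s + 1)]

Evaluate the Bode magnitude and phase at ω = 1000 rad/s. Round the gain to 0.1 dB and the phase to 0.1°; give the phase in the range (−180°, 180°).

At ω = 1000 rad/s:
zero (1 + j1000·0.005) = 1 + j5 → |·| ≈ 5.099, ∠ ≈ 78.69°
pole (1 + j1000·0.5) = 1 + j500 → |·| ≈ 500, ∠ ≈ 89.89°
pole (1 + j1000·0.125) = 1 + j125 → |·| ≈ 125, ∠ ≈ 89.54°
pole (1 + j1000·0.001) = 1 + j1 → |·| ≈ 1.4142, ∠ ≈ 45.00°
|T| = 1.25 · 5.099 / (500 · 125 · 1.4142) ≈ 7.2111e-05
Gain = 20 log₁₀(7.2111e-05) ≈ -82.84 dB
∠T = (78.69°) − (89.89° + 89.54° + 45.00°) = -145.74°

-82.8 dB, -145.7°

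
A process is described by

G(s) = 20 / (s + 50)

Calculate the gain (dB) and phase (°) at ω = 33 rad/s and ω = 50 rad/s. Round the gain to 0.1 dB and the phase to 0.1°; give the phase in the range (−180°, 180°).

Substitute s = j33:
Numerator: 20 = 20 + j0
Denominator: (j33) + 50 = 50 + j33
|N| = √(20² + 0²) ≈ 20, ∠N ≈ 0.00°
|D| = √(50² + 33²) ≈ 59.908, ∠D ≈ 33.42°
|G| = 20 / 59.908 ≈ 0.33385
Gain = 20 log₁₀(0.33385) ≈ -9.53 dB
∠G = 0.00° − 33.42° = -33.42°

Substitute s = j50:
Numerator: 20 = 20 + j0
Denominator: (j50) + 50 = 50 + j50
|N| = √(20² + 0²) ≈ 20, ∠N ≈ 0.00°
|D| = √(50² + 50²) ≈ 70.711, ∠D ≈ 45.00°
|G| = 20 / 70.711 ≈ 0.28284
Gain = 20 log₁₀(0.28284) ≈ -10.97 dB
∠G = 0.00° − 45.00° = -45.00°

ω = 33: -9.5 dB, -33.4°; ω = 50: -11.0 dB, -45.0°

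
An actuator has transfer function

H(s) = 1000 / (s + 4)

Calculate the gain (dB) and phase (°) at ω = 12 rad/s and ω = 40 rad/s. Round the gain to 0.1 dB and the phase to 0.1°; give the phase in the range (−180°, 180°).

ω = 12: 38.0 dB, -71.6°; ω = 40: 27.9 dB, -84.3°

At s = jω = j12:
pole (s+4): 4 + j12 → |·| = √(4²+12²) = √160 ≈ 12.649, ∠ = arctan(12/4) ≈ 71.57°
|H| = 1000 / 12.649 ≈ 79.058
Gain = 20 log₁₀(79.058) ≈ 37.96 dB
∠H = 0.00° − 71.57° = -71.57°

At s = jω = j40:
pole (s+4): 4 + j40 → |·| = √(4²+40²) = √1616 ≈ 40.2, ∠ = arctan(40/4) ≈ 84.29°
|H| = 1000 / 40.2 ≈ 24.876
Gain = 20 log₁₀(24.876) ≈ 27.92 dB
∠H = 0.00° − 84.29° = -84.29°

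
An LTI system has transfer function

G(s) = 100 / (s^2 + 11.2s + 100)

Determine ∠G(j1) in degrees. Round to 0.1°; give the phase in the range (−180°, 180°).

-6.5°

At s = jω = j1:
quadratic: (j1)² + 11.2·j1 + 100 = 99 + j11.2 → |·| ≈ 99.632, ∠ ≈ 6.45°
∠G = 0.00° − 6.45° = -6.45°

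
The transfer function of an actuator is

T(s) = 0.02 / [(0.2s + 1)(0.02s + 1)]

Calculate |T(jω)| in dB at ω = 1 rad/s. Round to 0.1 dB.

At ω = 1 rad/s:
pole (1 + j1·0.2) = 1 + j0.2 → |·| ≈ 1.0198, ∠ ≈ 11.31°
pole (1 + j1·0.02) = 1 + j0.02 → |·| ≈ 1.0002, ∠ ≈ 1.15°
|T| = 0.02 · 1 / (1.0198 · 1.0002) ≈ 0.019608
Gain = 20 log₁₀(0.019608) ≈ -34.15 dB

-34.2 dB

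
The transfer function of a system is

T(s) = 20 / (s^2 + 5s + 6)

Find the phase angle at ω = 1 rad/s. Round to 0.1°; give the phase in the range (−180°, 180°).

Substitute s = j1:
Numerator: 20 = 20 + j0
Denominator: (j1)^2 + 5(j1) + 6 = 5 + j5
|N| = √(20² + 0²) ≈ 20, ∠N ≈ 0.00°
|D| = √(5² + 5²) ≈ 7.0711, ∠D ≈ 45.00°
∠T = 0.00° − 45.00° = -45.00°

-45.0°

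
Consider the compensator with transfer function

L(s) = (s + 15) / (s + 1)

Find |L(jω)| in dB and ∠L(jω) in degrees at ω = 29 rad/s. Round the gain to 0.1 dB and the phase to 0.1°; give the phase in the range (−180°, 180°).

1.0 dB, -25.4°

Substitute s = j29:
Numerator: (j29) + 15 = 15 + j29
Denominator: (j29) + 1 = 1 + j29
|N| = √(15² + 29²) ≈ 32.65, ∠N ≈ 62.65°
|D| = √(1² + 29²) ≈ 29.017, ∠D ≈ 88.03°
|L| = 32.65 / 29.017 ≈ 1.1252
Gain = 20 log₁₀(1.1252) ≈ 1.02 dB
∠L = 62.65° − 88.03° = -25.38°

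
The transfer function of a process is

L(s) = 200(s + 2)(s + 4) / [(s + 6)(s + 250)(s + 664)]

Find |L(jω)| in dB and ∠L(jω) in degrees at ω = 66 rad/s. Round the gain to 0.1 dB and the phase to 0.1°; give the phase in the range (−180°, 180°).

At s = jω = j66:
zero (s+2): 2 + j66 → |·| = √(2²+66²) = √4360 ≈ 66.03, ∠ = arctan(66/2) ≈ 88.26°
zero (s+4): 4 + j66 → |·| = √(4²+66²) = √4372 ≈ 66.121, ∠ = arctan(66/4) ≈ 86.53°
pole (s+6): 6 + j66 → |·| = √(6²+66²) = √4392 ≈ 66.272, ∠ = arctan(66/6) ≈ 84.81°
pole (s+250): 250 + j66 → |·| = √(250²+66²) = √66856 ≈ 258.57, ∠ = arctan(66/250) ≈ 14.79°
pole (s+664): 664 + j66 → |·| = √(664²+66²) = √445252 ≈ 667.27, ∠ = arctan(66/664) ≈ 5.68°
|L| = 200 · 4366 / 1.1434e+07 ≈ 0.076369
Gain = 20 log₁₀(0.076369) ≈ -22.34 dB
∠L = 174.79° − 105.28° = 69.51°

-22.3 dB, 69.5°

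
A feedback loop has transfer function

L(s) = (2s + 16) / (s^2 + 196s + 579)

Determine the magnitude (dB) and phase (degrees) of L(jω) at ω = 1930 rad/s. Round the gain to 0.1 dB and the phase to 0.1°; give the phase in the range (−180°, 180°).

-59.7 dB, -84.4°

Substitute s = j1930:
Numerator: 2(j1930) + 16 = 16 + j3860
Denominator: (j1930)^2 + 196(j1930) + 579 = -3724321 + j378280
|N| = √(16² + 3860²) ≈ 3860, ∠N ≈ 89.76°
|D| = √(3724321² + 378280²) ≈ 3.7435e+06, ∠D ≈ 174.20°
|L| = 3860 / 3.7435e+06 ≈ 0.0010311
Gain = 20 log₁₀(0.0010311) ≈ -59.73 dB
∠L = 89.76° − 174.20° = -84.44°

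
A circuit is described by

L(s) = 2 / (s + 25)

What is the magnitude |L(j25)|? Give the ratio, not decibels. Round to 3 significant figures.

0.0566

Substitute s = j25:
Numerator: 2 = 2 + j0
Denominator: (j25) + 25 = 25 + j25
|N| = √(2² + 0²) ≈ 2, ∠N ≈ 0.00°
|D| = √(25² + 25²) ≈ 35.355, ∠D ≈ 45.00°
|L| = 2 / 35.355 ≈ 0.056569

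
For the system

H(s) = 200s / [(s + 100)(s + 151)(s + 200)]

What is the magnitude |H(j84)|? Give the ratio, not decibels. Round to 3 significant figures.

0.00343

At s = jω = j84:
zero at origin: s = j84 → |·| = 84, ∠ = 90.00°
pole (s+100): 100 + j84 → |·| = √(100²+84²) = √17056 ≈ 130.6, ∠ = arctan(84/100) ≈ 40.03°
pole (s+151): 151 + j84 → |·| = √(151²+84²) = √29857 ≈ 172.79, ∠ = arctan(84/151) ≈ 29.09°
pole (s+200): 200 + j84 → |·| = √(200²+84²) = √47056 ≈ 216.92, ∠ = arctan(84/200) ≈ 22.78°
|H| = 200 · 84 / 4.8951e+06 ≈ 0.003432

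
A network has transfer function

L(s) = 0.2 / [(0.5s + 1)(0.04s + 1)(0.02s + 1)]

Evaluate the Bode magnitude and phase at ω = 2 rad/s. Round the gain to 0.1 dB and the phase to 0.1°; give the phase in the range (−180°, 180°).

-17.0 dB, -51.9°

At ω = 2 rad/s:
pole (1 + j2·0.5) = 1 + j1 → |·| ≈ 1.4142, ∠ ≈ 45.00°
pole (1 + j2·0.04) = 1 + j0.08 → |·| ≈ 1.0032, ∠ ≈ 4.57°
pole (1 + j2·0.02) = 1 + j0.04 → |·| ≈ 1.0008, ∠ ≈ 2.29°
|L| = 0.2 · 1 / (1.4142 · 1.0032 · 1.0008) ≈ 0.14086
Gain = 20 log₁₀(0.14086) ≈ -17.02 dB
∠L = (0°) − (45.00° + 4.57° + 2.29°) = -51.86°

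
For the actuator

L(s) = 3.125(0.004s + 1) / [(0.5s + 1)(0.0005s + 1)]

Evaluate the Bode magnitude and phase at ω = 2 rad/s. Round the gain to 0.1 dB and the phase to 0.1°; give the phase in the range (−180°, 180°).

6.9 dB, -44.6°

At ω = 2 rad/s:
zero (1 + j2·0.004) = 1 + j0.008 → |·| ≈ 1, ∠ ≈ 0.46°
pole (1 + j2·0.5) = 1 + j1 → |·| ≈ 1.4142, ∠ ≈ 45.00°
pole (1 + j2·0.0005) = 1 + j0.001 → |·| ≈ 1, ∠ ≈ 0.06°
|L| = 3.125 · 1 / (1.4142 · 1) ≈ 2.2097
Gain = 20 log₁₀(2.2097) ≈ 6.89 dB
∠L = (0.46°) − (45.00° + 0.06°) = -44.60°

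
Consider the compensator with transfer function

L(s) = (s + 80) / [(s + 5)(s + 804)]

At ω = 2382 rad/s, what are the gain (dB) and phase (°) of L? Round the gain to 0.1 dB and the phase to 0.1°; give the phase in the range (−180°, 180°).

-68.0 dB, -73.2°

At s = jω = j2382:
zero (s+80): 80 + j2382 → |·| = √(80²+2382²) = √5680324 ≈ 2383.3, ∠ = arctan(2382/80) ≈ 88.08°
pole (s+5): 5 + j2382 → |·| = √(5²+2382²) = √5673949 ≈ 2382, ∠ = arctan(2382/5) ≈ 89.88°
pole (s+804): 804 + j2382 → |·| = √(804²+2382²) = √6320340 ≈ 2514, ∠ = arctan(2382/804) ≈ 71.35°
|L| = 1 · 2383.3 / 5.9883e+06 ≈ 0.00039799
Gain = 20 log₁₀(0.00039799) ≈ -68.00 dB
∠L = 88.08° − 161.23° = -73.15°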